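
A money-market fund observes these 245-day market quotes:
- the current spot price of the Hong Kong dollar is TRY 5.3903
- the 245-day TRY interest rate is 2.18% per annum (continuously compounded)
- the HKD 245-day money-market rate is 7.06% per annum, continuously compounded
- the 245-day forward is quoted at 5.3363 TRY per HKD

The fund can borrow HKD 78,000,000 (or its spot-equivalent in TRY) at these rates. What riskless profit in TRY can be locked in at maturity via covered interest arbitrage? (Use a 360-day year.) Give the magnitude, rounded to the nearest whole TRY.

TRY 9,990,746

T = 245/360 years.
Invest the HKD and cover forward: 78,000,000 × 1.04922020066 × 5.3363 = TRY 436,718,393.03.
Convert at spot and invest in TRY: 78,000,000 × 5.3903 × 1.0149467125 = TRY 426,727,646.62.
The quoted forward overvalues HKD, so borrow TRY, buy HKD at spot, deposit the HKD at 7.06%, and sell the proceeds forward at 5.3363.
Arbitrage profit = |436,718,393.03 − 426,727,646.62| = TRY 9,990,746.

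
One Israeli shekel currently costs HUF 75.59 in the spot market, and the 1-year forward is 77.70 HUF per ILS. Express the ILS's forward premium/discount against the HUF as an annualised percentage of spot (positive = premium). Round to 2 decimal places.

T = 1 year.
Period premium: (77.70 − 75.59)/75.59 = 0.0279137.
×(1/T) gives 2.79% p.a.

+2.79%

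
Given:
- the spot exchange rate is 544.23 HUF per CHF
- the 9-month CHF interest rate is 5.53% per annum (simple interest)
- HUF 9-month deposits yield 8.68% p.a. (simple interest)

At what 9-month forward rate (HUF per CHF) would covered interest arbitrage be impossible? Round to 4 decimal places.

T = 9/12 years.
HUF accumulates by 1 + 0.0868×9/12 = 1.065100.
Growth of 1 CHF over T: 1 + 0.0553×9/12 = 1.041475.
Forward (HUF per CHF) = 544.23 × 1.065100 / 1.041475 = 556.575408.

556.5754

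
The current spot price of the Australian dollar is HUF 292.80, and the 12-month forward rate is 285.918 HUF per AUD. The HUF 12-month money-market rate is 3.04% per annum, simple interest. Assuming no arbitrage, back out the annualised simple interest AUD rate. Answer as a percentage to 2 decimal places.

5.52%

T = 1 year.
By CIP, F/S equals the HUF-to-AUD growth ratio: 285.918/292.8 = 0.9764959.
The HUF side grows by 1 + 0.0304×1 = 1.030400.
So the AUD growth factor = 1.0552016.
r = (1.0552016 − 1)/1 = 0.055202 → 5.52%.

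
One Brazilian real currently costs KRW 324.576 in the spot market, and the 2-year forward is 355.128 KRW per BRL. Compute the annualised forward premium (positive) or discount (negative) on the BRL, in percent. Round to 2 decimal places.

T = 2 years.
Period premium: (355.128 − 324.576)/324.576 = 0.0941290.
Annualise by dividing by T: 0.0941290 / 2 = 0.047065 → 4.71%.

+4.71%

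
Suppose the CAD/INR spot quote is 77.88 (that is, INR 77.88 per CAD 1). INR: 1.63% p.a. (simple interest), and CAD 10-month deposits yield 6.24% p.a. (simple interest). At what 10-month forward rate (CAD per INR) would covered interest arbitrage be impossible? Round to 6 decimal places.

0.013327

T = 10/12 years.
INR growth factor: 1 + 0.0163×10/12 = 1.0135833.
Growth of 1 CAD over T: 1 + 0.0624×10/12 = 1.052000.
So F = 77.88 × 1.0135833 / 1.052000 = 75.03600 (INR/CAD).
Invert for CAD per INR: 1 / 75.03600 = 0.013327.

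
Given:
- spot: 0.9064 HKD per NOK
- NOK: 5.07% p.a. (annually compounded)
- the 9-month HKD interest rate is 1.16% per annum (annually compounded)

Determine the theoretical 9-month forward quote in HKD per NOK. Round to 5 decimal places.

T = 9/12 years.
Growth of 1 HKD over T: (1 + 0.0116)^(9/12) = 1.0086874.
NOK accumulates by (1 + 0.0507)^(9/12) = 1.037789.
CIP: F = S · (grow HKD)/(grow NOK) = 0.9064 × 1.0086874/1.037789 = 0.8809828 HKD per NOK.

0.88098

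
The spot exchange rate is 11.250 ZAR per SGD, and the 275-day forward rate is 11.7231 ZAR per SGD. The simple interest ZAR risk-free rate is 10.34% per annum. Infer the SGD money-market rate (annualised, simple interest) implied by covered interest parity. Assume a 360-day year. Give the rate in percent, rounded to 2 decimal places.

T = 275/360 years.
CIP gives F = S · g_ZAR/g_SGD, so g_ZAR/g_SGD = 11.7231/11.25 = 1.0420533.
ZAR growth factor: 1 + 0.1034×275/360 = 1.0789861.
So the SGD growth factor = 1.0354423.
(1.0354423 − 1)/T = 0.046397, i.e. 4.64%.

4.64%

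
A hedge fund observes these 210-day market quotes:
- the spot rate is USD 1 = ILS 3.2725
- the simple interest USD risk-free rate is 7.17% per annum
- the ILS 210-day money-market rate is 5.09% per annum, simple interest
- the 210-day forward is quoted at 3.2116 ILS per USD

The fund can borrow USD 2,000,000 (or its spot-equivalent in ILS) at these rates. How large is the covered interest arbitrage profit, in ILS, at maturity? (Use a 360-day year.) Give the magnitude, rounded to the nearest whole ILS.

T = 210/360 years.
Keep in USD, deliver into the forward: 2,000,000·1.041825·3.2116 = ILS 6,691,850.34.
Swap to ILS now, deposit: 2,000,000·3.2725·1.029691667 = ILS 6,739,331.96.
The quoted forward undervalues USD, so borrow USD, convert to ILS at spot, deposit the ILS at 5.09%, and buy USD forward at 3.2116 to cover the loan.
Arbitrage profit = |6,691,850.34 − 6,739,331.96| = ILS 47,482.

ILS 47,482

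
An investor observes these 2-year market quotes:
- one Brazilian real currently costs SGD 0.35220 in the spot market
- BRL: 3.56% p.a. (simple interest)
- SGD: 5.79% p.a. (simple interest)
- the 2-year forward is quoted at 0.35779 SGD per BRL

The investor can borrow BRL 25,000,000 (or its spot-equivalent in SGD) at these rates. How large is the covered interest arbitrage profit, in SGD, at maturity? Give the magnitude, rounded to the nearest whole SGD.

SGD 243,003

T = 2 years.
Route A — deposit BRL, sell forward: 25,000,000 × 1.071200 × 0.35779 = SGD 9,581,616.20.
Route B — convert at spot, deposit SGD: 25,000,000 × 0.35220 × 1.115800 = SGD 9,824,619.00.
The quoted forward undervalues BRL, so borrow BRL, convert to SGD at spot, deposit the SGD at 5.79%, and buy BRL forward at 0.35779 to cover the loan.
The gap between the two covered legs is SGD 243,003.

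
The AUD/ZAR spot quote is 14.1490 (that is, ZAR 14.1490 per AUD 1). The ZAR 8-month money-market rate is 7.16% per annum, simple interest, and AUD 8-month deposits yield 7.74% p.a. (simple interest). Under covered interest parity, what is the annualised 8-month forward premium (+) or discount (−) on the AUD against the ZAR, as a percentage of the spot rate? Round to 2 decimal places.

-0.55%

T = 8/12 years.
No-arbitrage forward: 14.149 × 1.0477333 / 1.051600 = 14.0969746 ZAR/AUD.
(F − S)/S ÷ T = (14.0969746 − 14.149)/14.149/(8/12) = -0.005515 → -0.55%.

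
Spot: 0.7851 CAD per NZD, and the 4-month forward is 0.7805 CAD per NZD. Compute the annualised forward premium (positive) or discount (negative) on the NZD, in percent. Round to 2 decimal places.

-1.76%

T = 4/12 years.
(F − S)/S = (0.7805 − 0.7851)/0.7851 = -0.0058591.
×(1/T) gives -1.76% p.a.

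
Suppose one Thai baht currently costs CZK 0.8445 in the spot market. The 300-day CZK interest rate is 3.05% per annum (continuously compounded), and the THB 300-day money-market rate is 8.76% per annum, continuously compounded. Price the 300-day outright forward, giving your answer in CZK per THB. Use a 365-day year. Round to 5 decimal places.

T = 300/365 years.
CZK growth factor: e^(0.0305×300/365) = 1.0253853.
THB accumulates by e^(0.0876×300/365) = 1.0746553.
Forward (CZK per THB) = 0.8445 × 1.0253853 / 1.0746553 = 0.8057820.

0.80578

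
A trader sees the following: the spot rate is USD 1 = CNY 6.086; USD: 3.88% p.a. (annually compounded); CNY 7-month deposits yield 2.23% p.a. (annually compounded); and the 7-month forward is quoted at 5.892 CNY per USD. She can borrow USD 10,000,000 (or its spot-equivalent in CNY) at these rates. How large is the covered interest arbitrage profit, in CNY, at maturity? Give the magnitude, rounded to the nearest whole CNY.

T = 7/12 years.
Route A — deposit USD, sell forward: 10,000,000 × 1.0224536561 × 5.892 = CNY 60,242,969.42.
Route B — convert at spot, deposit CNY: 10,000,000 × 6.086 × 1.0129485267 = CNY 61,648,047.33.
The quoted forward undervalues USD, so borrow USD, convert to CNY at spot, deposit the CNY at 2.23%, and buy USD forward at 5.892 to cover the loan.
Profit = 61,648,047.33 − 60,242,969.42 = CNY 1,405,078.

CNY 1,405,078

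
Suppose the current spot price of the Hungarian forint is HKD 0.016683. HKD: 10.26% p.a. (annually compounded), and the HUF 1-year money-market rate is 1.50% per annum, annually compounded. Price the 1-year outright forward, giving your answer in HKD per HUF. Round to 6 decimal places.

T = 1 year.
HKD growth factor: (1 + 0.1026)^1 = 1.102600.
Growth of 1 HUF over T: (1 + 0.0150)^1 = 1.015000.
CIP: F = S · (grow HKD)/(grow HUF) = 0.016683 × 1.102600/1.015000 = 0.01812283 HKD per HUF.

0.018123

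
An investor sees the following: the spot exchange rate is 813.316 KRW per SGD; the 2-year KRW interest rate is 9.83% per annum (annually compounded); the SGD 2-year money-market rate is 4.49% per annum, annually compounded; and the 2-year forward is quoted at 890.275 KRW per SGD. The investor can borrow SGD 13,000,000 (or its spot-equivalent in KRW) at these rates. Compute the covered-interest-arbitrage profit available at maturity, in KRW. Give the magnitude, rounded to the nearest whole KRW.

KRW 117,733,334

T = 2 years.
Route A — deposit SGD, sell forward: 13,000,000 × 1.09181601 × 890.275 = KRW 12,636,214,477.94.
Route B — convert at spot, deposit KRW: 13,000,000 × 813.316 × 1.20626289 = KRW 12,753,947,812.36.
The quoted forward undervalues SGD, so borrow SGD, convert to KRW at spot, deposit the KRW at 9.83%, and buy SGD forward at 890.275 to cover the loan.
Profit = 12,753,947,812.36 − 12,636,214,477.94 = KRW 117,733,334.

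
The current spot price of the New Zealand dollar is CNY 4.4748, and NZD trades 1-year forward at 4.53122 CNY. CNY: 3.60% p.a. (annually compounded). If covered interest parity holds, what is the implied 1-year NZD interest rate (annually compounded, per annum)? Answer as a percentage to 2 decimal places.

2.31%

T = 1 year.
F/S = 4.53122/4.4748 = 1.0126084 = (growth of CNY) / (growth of NZD).
CNY growth factor: (1 + 0.0360)^1 = 1.036000.
Hence g_NZD = 1.0231003.
Annualise: 1.0231003^(1/1) − 1 = 0.023100 = 2.31%.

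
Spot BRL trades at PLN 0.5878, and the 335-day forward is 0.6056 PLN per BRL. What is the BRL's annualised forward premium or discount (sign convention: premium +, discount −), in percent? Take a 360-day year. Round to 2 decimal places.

+3.25%

T = 335/360 years.
Period premium: (0.6056 − 0.5878)/0.5878 = 0.0302824.
×(1/T) gives 3.25% p.a.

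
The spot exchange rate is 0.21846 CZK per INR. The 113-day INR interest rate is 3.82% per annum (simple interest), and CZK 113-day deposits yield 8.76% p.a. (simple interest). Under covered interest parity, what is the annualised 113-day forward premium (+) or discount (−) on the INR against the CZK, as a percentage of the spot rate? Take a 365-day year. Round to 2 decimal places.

+4.88%

T = 113/365 years.
F = S · g_CZK/g_INR = 0.21846 × 1.027120/1.0118263 = 0.22176201.
Annualised premium = (F − S)/S × (1/T) = (0.22176201 − 0.21846)/0.21846 ÷ (113/365) = 4.88%.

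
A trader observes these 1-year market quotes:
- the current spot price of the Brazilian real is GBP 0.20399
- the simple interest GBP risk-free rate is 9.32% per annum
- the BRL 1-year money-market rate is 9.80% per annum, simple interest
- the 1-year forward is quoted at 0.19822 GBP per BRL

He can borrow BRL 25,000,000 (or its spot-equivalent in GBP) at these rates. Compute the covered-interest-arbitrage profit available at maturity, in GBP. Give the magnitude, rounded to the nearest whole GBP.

T = 1 year.
Route A — deposit BRL, sell forward: 25,000,000 × 1.098000 × 0.19822 = GBP 5,441,139.00.
Route B — convert at spot, deposit GBP: 25,000,000 × 0.20399 × 1.093200 = GBP 5,575,046.70.
The quoted forward undervalues BRL, so borrow BRL, convert to GBP at spot, deposit the GBP at 9.32%, and buy BRL forward at 0.19822 to cover the loan.
Profit = 5,575,046.70 − 5,441,139.00 = GBP 133,908.

GBP 133,908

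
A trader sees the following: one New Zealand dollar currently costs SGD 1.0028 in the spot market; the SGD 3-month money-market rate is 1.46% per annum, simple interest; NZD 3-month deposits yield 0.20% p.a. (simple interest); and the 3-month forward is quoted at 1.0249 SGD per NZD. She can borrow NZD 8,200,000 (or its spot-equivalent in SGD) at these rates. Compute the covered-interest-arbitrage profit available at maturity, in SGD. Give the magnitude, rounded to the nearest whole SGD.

T = 3/12 years.
Invest the NZD and cover forward: 8,200,000 × 1.000500 × 1.0249 = SGD 8,408,382.09.
Convert at spot and invest in SGD: 8,200,000 × 1.0028 × 1.003650 = SGD 8,252,973.80.
The quoted forward overvalues NZD, so borrow SGD, buy NZD at spot, deposit the NZD at 0.20%, and sell the proceeds forward at 1.0249.
Arbitrage profit = |8,408,382.09 − 8,252,973.80| = SGD 155,408.

SGD 155,408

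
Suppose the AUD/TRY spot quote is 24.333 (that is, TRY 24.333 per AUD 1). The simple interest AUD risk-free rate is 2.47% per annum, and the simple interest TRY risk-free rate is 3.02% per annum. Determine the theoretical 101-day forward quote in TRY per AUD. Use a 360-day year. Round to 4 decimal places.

T = 101/360 years.
Growth of 1 TRY over T: 1 + 0.0302×101/360 = 1.00847278.
Growth of 1 AUD over T: 1 + 0.0247×101/360 = 1.00692972.
So F = 24.333 × 1.00847278 / 1.00692972 = 24.370289 (TRY/AUD).

24.3703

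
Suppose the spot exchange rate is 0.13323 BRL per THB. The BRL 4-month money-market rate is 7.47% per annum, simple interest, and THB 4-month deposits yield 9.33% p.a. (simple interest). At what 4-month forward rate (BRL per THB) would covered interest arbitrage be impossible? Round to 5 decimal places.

0.13243

T = 4/12 years.
BRL growth factor: 1 + 0.0747×4/12 = 1.024900.
THB growth factor: 1 + 0.0933×4/12 = 1.031100.
Forward (BRL per THB) = 0.13323 × 1.024900 / 1.031100 = 0.1324289.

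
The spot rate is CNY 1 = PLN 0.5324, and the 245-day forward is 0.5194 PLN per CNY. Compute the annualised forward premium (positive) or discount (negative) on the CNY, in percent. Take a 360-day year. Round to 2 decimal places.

-3.59%

T = 245/360 years.
(F − S)/S = (0.5194 − 0.5324)/0.5324 = -0.0244177.
Per annum: -0.0244177 / (245/360) = -0.035879 = -3.59%.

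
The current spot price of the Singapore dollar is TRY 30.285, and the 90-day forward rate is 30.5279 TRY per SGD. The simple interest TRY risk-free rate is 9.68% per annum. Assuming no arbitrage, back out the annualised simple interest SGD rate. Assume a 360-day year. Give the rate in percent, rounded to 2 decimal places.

6.42%

T = 90/360 years.
F/S = 30.5279/30.285 = 1.0080205 = (growth of TRY) / (growth of SGD).
The TRY side grows by 1 + 0.0968×90/360 = 1.024200.
That pins the SGD growth at 1.0160508.
r = (1.0160508 − 1)/(90/360) = 0.064203 → 6.42%.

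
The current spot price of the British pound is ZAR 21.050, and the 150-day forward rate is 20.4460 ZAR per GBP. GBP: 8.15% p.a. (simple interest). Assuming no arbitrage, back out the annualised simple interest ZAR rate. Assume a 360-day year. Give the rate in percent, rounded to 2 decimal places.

1.03%

T = 150/360 years.
F/S = 20.446/21.05 = 0.9713064 = (growth of ZAR) / (growth of GBP).
GBP growth factor: 1 + 0.0815×150/360 = 1.0339583.
That pins the ZAR growth at 1.0042903.
(1.0042903 − 1)/T = 0.010297, i.e. 1.03%.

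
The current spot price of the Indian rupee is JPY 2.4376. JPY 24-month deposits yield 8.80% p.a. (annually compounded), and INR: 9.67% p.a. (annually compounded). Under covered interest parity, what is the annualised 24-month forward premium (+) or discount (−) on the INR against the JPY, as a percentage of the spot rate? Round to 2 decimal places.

T = 2 years.
CIP forward (JPY per INR) = 2.4376 × 1.183744/1.2027509 = 2.3990790.
(F − S)/S ÷ T = (2.3990790 − 2.4376)/2.4376/2 = -0.007901 → -0.79%.

-0.79%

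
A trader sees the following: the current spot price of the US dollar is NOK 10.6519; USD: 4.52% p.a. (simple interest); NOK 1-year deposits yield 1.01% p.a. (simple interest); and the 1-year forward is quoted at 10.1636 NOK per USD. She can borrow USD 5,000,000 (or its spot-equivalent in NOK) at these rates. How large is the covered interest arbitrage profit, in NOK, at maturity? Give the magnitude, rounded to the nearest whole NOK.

T = 1 year.
Invest the USD and cover forward: 5,000,000 × 1.045200 × 10.1636 = NOK 53,114,973.60.
Convert at spot and invest in NOK: 5,000,000 × 10.6519 × 1.010100 = NOK 53,797,420.95.
The quoted forward undervalues USD, so borrow USD, convert to NOK at spot, deposit the NOK at 1.01%, and buy USD forward at 10.1636 to cover the loan.
Arbitrage profit = |53,114,973.60 − 53,797,420.95| = NOK 682,447.

NOK 682,447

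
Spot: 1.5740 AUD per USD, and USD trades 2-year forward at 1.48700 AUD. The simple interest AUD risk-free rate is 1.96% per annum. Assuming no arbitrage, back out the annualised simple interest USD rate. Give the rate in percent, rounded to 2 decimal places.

T = 2 years.
CIP gives F = S · g_AUD/g_USD, so g_AUD/g_USD = 1.487/1.574 = 0.9447268.
The AUD side grows by 1 + 0.0196×2 = 1.039200.
That pins the USD growth at 1.1000006.
(1.1000006 − 1)/T = 0.050000, i.e. 5.00%.

5.00%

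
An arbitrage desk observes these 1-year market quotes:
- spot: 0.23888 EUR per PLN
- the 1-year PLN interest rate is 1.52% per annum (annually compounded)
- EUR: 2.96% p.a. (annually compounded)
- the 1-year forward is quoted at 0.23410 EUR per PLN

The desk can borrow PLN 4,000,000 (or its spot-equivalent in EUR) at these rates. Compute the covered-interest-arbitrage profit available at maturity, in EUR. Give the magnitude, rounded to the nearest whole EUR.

T = 1 year.
Invest the PLN and cover forward: 4,000,000 × 1.015200 × 0.23410 = EUR 950,633.28.
Convert at spot and invest in EUR: 4,000,000 × 0.23888 × 1.029600 = EUR 983,803.39.
The quoted forward undervalues PLN, so borrow PLN, convert to EUR at spot, deposit the EUR at 2.96%, and buy PLN forward at 0.23410 to cover the loan.
Arbitrage profit = |950,633.28 − 983,803.39| = EUR 33,170.

EUR 33,170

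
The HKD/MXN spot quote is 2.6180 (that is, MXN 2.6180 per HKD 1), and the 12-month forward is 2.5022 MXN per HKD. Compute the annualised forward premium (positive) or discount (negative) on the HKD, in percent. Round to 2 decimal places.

-4.42%

T = 1 year.
HKD trades forward at -4.42322% vs spot over the period.
Annualise by dividing by T: -0.0442322 / 1 = -0.044232 → -4.42%.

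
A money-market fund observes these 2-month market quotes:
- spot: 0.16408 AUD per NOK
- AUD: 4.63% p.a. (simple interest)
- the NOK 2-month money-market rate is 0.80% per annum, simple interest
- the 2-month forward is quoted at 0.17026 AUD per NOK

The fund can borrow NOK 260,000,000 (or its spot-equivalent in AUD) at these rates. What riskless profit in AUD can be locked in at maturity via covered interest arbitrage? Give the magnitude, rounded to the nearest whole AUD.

T = 2/12 years.
Invest the NOK and cover forward: 260,000,000 × 1.0013333333 × 0.17026 = AUD 44,326,623.47.
Convert at spot and invest in AUD: 260,000,000 × 0.16408 × 1.0077166667 = AUD 42,989,999.17.
The quoted forward overvalues NOK, so borrow AUD, buy NOK at spot, deposit the NOK at 0.80%, and sell the proceeds forward at 0.17026.
The gap between the two covered legs is AUD 1,336,624.

AUD 1,336,624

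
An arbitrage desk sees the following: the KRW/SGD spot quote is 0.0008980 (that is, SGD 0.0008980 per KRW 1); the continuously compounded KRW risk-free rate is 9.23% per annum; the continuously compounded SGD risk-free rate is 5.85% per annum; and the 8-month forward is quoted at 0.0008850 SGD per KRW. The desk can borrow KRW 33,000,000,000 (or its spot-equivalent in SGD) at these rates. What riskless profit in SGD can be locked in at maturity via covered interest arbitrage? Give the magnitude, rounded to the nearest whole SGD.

SGD 245,964

T = 8/12 years.
Keep in KRW, deliver into the forward: 33,000,000,000·1.0634659448·0.0008850 = SGD 31,058,522.92.
Swap to SGD now, deposit: 33,000,000,000·0.0008980·1.0397704837 = SGD 30,812,558.51.
The quoted forward overvalues KRW, so borrow SGD, buy KRW at spot, deposit the KRW at 9.23%, and sell the proceeds forward at 0.0008850.
Arbitrage profit = |31,058,522.92 − 30,812,558.51| = SGD 245,964.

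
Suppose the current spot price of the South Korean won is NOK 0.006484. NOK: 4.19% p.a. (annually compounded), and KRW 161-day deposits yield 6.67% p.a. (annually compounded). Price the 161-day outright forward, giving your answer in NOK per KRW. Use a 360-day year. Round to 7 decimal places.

T = 161/360 years.
NOK growth factor: (1 + 0.0419)^(161/360) = 1.0185262.
KRW growth factor: (1 + 0.0667)^(161/360) = 1.029298.
CIP: F = S · (grow NOK)/(grow KRW) = 0.006484 × 1.0185262/1.029298 = 0.006416144 NOK per KRW.

0.0064161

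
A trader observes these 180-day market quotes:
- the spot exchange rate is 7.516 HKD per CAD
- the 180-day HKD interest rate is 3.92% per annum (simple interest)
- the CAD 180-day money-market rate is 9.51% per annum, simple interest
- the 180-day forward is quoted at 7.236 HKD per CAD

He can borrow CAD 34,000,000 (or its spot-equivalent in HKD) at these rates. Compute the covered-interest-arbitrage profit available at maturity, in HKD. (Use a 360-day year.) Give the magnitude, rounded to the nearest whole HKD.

HKD 2,830,221

T = 180/360 years.
Route A — deposit CAD, sell forward: 34,000,000 × 1.047550 × 7.236 = HKD 257,722,441.20.
Route B — convert at spot, deposit HKD: 34,000,000 × 7.516 × 1.019600 = HKD 260,552,662.40.
The quoted forward undervalues CAD, so borrow CAD, convert to HKD at spot, deposit the HKD at 3.92%, and buy CAD forward at 7.236 to cover the loan.
The gap between the two covered legs is HKD 2,830,221.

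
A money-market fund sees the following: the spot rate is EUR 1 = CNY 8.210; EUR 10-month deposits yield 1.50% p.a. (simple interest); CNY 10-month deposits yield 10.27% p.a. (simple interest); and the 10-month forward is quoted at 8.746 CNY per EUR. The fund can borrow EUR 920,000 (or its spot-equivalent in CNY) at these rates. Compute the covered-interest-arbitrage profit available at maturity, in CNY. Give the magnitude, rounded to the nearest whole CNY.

T = 10/12 years.
Keep in EUR, deliver into the forward: 920,000·1.012500·8.746 = CNY 8,146,899.00.
Swap to CNY now, deposit: 920,000·8.210·1.085583333 = CNY 8,199,628.03.
The quoted forward undervalues EUR, so borrow EUR, convert to CNY at spot, deposit the CNY at 10.27%, and buy EUR forward at 8.746 to cover the loan.
Profit = 8,199,628.03 − 8,146,899.00 = CNY 52,729.

CNY 52,729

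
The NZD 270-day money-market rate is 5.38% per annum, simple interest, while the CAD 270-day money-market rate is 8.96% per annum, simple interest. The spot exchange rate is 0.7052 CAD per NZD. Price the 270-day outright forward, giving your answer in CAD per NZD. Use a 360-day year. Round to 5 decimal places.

T = 270/360 years.
CAD growth factor: 1 + 0.0896×270/360 = 1.067200.
NZD accumulates by 1 + 0.0538×270/360 = 1.040350.
So F = 0.7052 × 1.067200 / 1.040350 = 0.7234002 (CAD/NZD).

0.72340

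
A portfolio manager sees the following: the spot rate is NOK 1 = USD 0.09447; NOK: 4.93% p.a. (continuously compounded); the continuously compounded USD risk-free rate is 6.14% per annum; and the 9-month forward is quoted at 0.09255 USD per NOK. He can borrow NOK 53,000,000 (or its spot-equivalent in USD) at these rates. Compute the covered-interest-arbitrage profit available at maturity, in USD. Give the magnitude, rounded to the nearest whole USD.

T = 9/12 years.
Invest the NOK and cover forward: 53,000,000 × 1.037667079 × 0.09255 = USD 5,089,912.67.
Convert at spot and invest in USD: 53,000,000 × 0.09447 × 1.047126766 = USD 5,242,869.48.
The quoted forward undervalues NOK, so borrow NOK, convert to USD at spot, deposit the USD at 6.14%, and buy NOK forward at 0.09255 to cover the loan.
The gap between the two covered legs is USD 152,957.

USD 152,957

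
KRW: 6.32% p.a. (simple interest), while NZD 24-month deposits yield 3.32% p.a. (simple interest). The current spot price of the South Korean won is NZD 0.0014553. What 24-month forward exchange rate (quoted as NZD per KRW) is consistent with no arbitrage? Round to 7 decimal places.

0.0013778

T = 2 years.
NZD growth factor: 1 + 0.0332×2 = 1.066400.
KRW growth factor: 1 + 0.0632×2 = 1.126400.
So F = 0.0014553 × 1.066400 / 1.126400 = 0.001377780 (NZD/KRW).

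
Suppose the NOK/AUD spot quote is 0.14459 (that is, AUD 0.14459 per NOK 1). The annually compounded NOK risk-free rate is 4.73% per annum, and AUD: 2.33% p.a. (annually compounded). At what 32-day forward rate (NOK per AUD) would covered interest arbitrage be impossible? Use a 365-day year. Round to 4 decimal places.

T = 32/365 years.
Growth of 1 AUD over T: (1 + 0.0233)^(32/365) = 1.0020213.
Growth of 1 NOK over T: (1 + 0.0473)^(32/365) = 1.004060.
CIP: F = S · (grow AUD)/(grow NOK) = 0.14459 × 1.0020213/1.004060 = 0.1442964 AUD per NOK.
Quoted the other way: 1/0.1442964 = 6.9302 NOK per AUD.

6.9302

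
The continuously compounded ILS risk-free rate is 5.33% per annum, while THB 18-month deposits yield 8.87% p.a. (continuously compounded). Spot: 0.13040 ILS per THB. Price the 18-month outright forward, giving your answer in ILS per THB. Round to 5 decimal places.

0.12366

T = 18/12 years.
Growth of 1 ILS over T: e^(0.0533×18/12) = 1.0832329.
THB growth factor: e^(0.0887×18/12) = 1.1423071.
CIP: F = S · (grow ILS)/(grow THB) = 0.1304 × 1.0832329/1.1423071 = 0.1236564 ILS per THB.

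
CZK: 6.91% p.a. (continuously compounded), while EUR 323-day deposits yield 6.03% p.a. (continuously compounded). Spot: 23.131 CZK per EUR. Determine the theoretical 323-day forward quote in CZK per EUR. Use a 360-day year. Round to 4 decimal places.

23.3144

T = 323/360 years.
CZK accumulates by e^(0.0691×323/360) = 1.06396028.
Growth of 1 EUR over T: e^(0.0603×323/360) = 1.05559279.
CIP: F = S · (grow CZK)/(grow EUR) = 23.131 × 1.06396028/1.05559279 = 23.314355 CZK per EUR.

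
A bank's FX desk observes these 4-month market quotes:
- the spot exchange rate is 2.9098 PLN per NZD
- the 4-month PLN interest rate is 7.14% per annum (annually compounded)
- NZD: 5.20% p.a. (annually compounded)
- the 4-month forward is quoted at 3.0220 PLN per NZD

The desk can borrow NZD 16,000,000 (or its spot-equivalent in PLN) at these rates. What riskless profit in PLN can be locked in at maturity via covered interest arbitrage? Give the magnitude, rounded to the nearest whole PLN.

T = 4/12 years.
Route A — deposit NZD, sell forward: 16,000,000 × 1.0170412785 × 3.0220 = PLN 49,175,979.90.
Route B — convert at spot, deposit PLN: 16,000,000 × 2.9098 × 1.0232550123 = PLN 47,639,478.96.
The quoted forward overvalues NZD, so borrow PLN, buy NZD at spot, deposit the NZD at 5.20%, and sell the proceeds forward at 3.0220.
The gap between the two covered legs is PLN 1,536,501.

PLN 1,536,501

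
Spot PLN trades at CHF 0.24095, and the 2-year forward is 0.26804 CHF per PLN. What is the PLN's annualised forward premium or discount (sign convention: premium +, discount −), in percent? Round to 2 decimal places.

+5.62%

T = 2 years.
(F − S)/S = (0.26804 − 0.24095)/0.24095 = 0.1124300.
Annualise by dividing by T: 0.1124300 / 2 = 0.056215 → 5.62%.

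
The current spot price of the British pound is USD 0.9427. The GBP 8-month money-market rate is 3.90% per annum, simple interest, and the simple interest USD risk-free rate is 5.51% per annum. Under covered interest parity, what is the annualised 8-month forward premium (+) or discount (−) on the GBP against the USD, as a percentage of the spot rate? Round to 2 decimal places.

T = 8/12 years.
F = S · g_USD/g_GBP = 0.9427 × 1.0367333/1.026000 = 0.9525619.
Annualised premium = (F − S)/S × (1/T) = (0.9525619 − 0.9427)/0.9427 ÷ (8/12) = 1.57%.

+1.57%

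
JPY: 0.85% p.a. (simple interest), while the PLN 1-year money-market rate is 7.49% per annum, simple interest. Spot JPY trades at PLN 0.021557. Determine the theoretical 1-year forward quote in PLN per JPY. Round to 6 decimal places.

0.022976

T = 1 year.
Growth of 1 PLN over T: 1 + 0.0749×1 = 1.074900.
JPY growth factor: 1 + 0.0085×1 = 1.008500.
CIP: F = S · (grow PLN)/(grow JPY) = 0.021557 × 1.074900/1.008500 = 0.02297632 PLN per JPY.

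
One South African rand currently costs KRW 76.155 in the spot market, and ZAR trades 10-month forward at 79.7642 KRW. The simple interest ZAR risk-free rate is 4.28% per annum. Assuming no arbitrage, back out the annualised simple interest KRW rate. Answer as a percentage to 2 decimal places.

T = 10/12 years.
By CIP, F/S equals the KRW-to-ZAR growth ratio: 79.7642/76.155 = 1.0473928.
The ZAR side grows by 1 + 0.0428×10/12 = 1.0356667.
So the KRW growth factor = 1.0847498.
(1.0847498 − 1)/T = 0.101700, i.e. 10.17%.

10.17%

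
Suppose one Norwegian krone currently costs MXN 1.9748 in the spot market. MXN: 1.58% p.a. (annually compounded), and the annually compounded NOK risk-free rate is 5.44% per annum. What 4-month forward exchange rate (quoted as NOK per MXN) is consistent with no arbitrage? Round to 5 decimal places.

0.51271

T = 4/12 years.
MXN growth factor: (1 + 0.0158)^(4/12) = 1.0052392.
NOK accumulates by (1 + 0.0544)^(4/12) = 1.0178141.
So F = 1.9748 × 1.0052392 / 1.0178141 = 1.950402 (MXN/NOK).
Invert for NOK per MXN: 1 / 1.950402 = 0.51271.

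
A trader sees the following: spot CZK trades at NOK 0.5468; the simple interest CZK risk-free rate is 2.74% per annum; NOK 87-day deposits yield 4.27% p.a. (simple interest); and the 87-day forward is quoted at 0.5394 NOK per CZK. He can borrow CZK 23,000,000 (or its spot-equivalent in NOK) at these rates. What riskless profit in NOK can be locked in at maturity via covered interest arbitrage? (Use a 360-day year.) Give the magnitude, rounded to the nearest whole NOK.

NOK 217,828

T = 87/360 years.
Keep in CZK, deliver into the forward: 23,000,000·1.0066216667·0.5394 = NOK 12,488,349.72.
Swap to NOK now, deposit: 23,000,000·0.5468·1.0103191667 = NOK 12,706,177.97.
The quoted forward undervalues CZK, so borrow CZK, convert to NOK at spot, deposit the NOK at 4.27%, and buy CZK forward at 0.5394 to cover the loan.
Arbitrage profit = |12,488,349.72 − 12,706,177.97| = NOK 217,828.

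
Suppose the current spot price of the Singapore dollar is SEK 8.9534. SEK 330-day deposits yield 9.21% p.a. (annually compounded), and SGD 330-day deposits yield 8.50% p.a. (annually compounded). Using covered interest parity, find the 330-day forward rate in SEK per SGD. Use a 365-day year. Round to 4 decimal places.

T = 330/365 years.
Growth of 1 SEK over T: (1 + 0.0921)^(330/365) = 1.0829126.
Growth of 1 SGD over T: (1 + 0.0850)^(330/365) = 1.0765454.
So F = 8.9534 × 1.0829126 / 1.0765454 = 9.006355 (SEK/SGD).

9.0064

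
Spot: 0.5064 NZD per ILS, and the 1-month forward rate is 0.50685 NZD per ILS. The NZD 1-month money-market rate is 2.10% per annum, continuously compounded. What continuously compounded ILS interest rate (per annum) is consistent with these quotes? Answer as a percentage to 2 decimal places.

T = 1/12 years.
By CIP, F/S equals the NZD-to-ILS growth ratio: 0.50685/0.5064 = 1.0008886.
The NZD side grows by e^(0.0210×1/12) = 1.0017515.
That pins the ILS growth at 1.0008621.
Take logs: ln 1.0008621 / (1/12) = 0.010341, so 1.03%.

1.03%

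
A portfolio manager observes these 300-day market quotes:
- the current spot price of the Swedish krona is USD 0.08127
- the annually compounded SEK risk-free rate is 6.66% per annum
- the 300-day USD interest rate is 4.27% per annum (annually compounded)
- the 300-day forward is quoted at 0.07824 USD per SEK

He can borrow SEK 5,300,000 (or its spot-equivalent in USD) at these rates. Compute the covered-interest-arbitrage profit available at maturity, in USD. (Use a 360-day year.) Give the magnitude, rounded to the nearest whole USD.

T = 300/360 years.
Keep in SEK, deliver into the forward: 5,300,000·1.05519968·0.07824 = USD 437,561.76.
Swap to USD now, deposit: 5,300,000·0.08127·1.03545877 = USD 446,004.19.
The quoted forward undervalues SEK, so borrow SEK, convert to USD at spot, deposit the USD at 4.27%, and buy SEK forward at 0.07824 to cover the loan.
The gap between the two covered legs is USD 8,442.

USD 8,442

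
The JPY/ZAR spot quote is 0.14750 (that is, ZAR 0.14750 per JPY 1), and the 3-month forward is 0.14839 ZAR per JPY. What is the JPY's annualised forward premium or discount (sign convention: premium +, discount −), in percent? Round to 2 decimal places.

+2.41%

T = 3/12 years.
(F − S)/S = (0.14839 − 0.1475)/0.1475 = 0.0060339.
×(1/T) gives 2.41% p.a.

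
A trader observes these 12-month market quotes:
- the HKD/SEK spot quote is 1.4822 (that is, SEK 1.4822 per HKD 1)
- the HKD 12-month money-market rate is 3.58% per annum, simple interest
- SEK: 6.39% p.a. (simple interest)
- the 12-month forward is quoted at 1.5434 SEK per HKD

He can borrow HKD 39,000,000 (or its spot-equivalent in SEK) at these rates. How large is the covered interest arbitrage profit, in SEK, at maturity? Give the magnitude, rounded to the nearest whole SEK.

SEK 847,904

T = 1 year.
Keep in HKD, deliver into the forward: 39,000,000·1.035800·1.5434 = SEK 62,347,495.08.
Swap to SEK now, deposit: 39,000,000·1.4822·1.063900 = SEK 61,499,590.62.
The quoted forward overvalues HKD, so borrow SEK, buy HKD at spot, deposit the HKD at 3.58%, and sell the proceeds forward at 1.5434.
Arbitrage profit = |62,347,495.08 − 61,499,590.62| = SEK 847,904.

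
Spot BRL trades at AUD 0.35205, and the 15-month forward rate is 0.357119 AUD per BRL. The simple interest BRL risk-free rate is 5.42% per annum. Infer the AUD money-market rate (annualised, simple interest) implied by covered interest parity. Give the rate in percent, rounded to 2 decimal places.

6.65%

T = 15/12 years.
CIP gives F = S · g_AUD/g_BRL, so g_AUD/g_BRL = 0.357119/0.35205 = 1.0143985.
BRL growth factor: 1 + 0.0542×15/12 = 1.067750.
That pins the AUD growth at 1.083124.
(1.083124 − 1)/T = 0.066499, i.e. 6.65%.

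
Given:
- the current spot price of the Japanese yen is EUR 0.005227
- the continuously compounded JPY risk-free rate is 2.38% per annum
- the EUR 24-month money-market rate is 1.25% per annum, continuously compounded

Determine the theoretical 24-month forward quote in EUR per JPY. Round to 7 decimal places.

T = 2 years.
Growth of 1 EUR over T: e^(0.0125×2) = 1.0253151.
Growth of 1 JPY over T: e^(0.0238×2) = 1.0487511.
Forward (EUR per JPY) = 0.005227 × 1.0253151 / 1.0487511 = 0.005110194.

0.0051102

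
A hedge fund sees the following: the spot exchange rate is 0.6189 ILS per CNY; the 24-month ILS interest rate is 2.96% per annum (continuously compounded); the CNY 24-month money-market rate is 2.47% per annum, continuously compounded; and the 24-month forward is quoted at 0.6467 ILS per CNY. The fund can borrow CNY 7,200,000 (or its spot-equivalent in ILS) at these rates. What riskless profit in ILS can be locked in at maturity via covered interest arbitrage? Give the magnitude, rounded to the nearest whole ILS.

T = 2 years.
Invest the CNY and cover forward: 7,200,000 × 1.050640523 × 0.6467 = ILS 4,892,034.43.
Convert at spot and invest in ILS: 7,200,000 × 0.6189 × 1.060987417 = ILS 4,727,844.81.
The quoted forward overvalues CNY, so borrow ILS, buy CNY at spot, deposit the CNY at 2.47%, and sell the proceeds forward at 0.6467.
The gap between the two covered legs is ILS 164,190.

ILS 164,190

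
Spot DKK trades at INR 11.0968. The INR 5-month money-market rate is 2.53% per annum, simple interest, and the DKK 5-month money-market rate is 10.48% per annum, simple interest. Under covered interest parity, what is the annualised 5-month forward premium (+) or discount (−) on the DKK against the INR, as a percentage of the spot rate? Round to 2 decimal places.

-7.62%

T = 5/12 years.
F = S · g_INR/g_DKK = 11.0968 × 1.0105417/1.0436667 = 10.7445980.
(F − S)/S ÷ T = (10.7445980 − 11.0968)/11.0968/(5/12) = -0.076174 → -7.62%.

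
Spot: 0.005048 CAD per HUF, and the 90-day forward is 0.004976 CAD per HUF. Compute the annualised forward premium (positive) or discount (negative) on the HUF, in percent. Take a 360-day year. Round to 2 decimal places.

T = 90/360 years.
HUF trades forward at -1.42631% vs spot over the period.
×(1/T) gives -5.71% p.a.

-5.71%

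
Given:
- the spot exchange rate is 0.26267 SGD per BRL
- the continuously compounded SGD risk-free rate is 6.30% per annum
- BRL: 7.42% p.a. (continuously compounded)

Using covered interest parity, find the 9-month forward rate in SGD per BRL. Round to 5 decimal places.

T = 9/12 years.
SGD accumulates by e^(0.0630×9/12) = 1.0483841.
BRL growth factor: e^(0.0742×9/12) = 1.0572276.
Forward (SGD per BRL) = 0.26267 × 1.0483841 / 1.0572276 = 0.2604728.

0.26047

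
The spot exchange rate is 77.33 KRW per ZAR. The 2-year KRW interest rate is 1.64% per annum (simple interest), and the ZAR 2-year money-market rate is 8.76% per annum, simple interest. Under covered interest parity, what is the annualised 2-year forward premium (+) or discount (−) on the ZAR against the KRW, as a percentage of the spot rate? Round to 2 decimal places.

-6.06%

T = 2 years.
CIP forward (KRW per ZAR) = 77.33 × 1.032800/1.175200 = 67.95986.
Annualised premium = (F − S)/S × (1/T) = (67.95986 − 77.33)/77.33 ÷ 2 = -6.06%.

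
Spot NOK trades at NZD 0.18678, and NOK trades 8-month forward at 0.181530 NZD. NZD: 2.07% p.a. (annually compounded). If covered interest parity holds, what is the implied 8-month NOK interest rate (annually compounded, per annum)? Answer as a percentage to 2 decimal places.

6.53%

T = 8/12 years.
F/S = 0.18153/0.18678 = 0.9718921 = (growth of NZD) / (growth of NOK).
NZD growth factor: (1 + 0.0207)^(8/12) = 1.0137528.
So the NOK growth factor = 1.0430713.
r = 1.0430713^(12/8) − 1 = 0.065298 → 6.53%.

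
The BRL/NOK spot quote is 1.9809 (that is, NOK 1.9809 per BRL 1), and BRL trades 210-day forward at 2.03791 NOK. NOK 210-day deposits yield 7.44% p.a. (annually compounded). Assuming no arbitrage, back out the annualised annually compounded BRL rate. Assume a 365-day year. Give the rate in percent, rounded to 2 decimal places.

2.27%

T = 210/365 years.
CIP gives F = S · g_NOK/g_BRL, so g_NOK/g_BRL = 2.03791/1.9809 = 1.0287798.
The NOK side grows by (1 + 0.0744)^(210/365) = 1.0421521.
That pins the BRL growth at 1.0129982.
Annualise: 1.0129982^(365/210) − 1 = 0.022700 = 2.27%.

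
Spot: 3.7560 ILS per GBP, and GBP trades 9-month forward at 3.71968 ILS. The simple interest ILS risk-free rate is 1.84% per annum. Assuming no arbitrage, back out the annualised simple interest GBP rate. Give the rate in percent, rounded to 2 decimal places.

3.16%

T = 9/12 years.
F/S = 3.71968/3.756 = 0.9903301 = (growth of ILS) / (growth of GBP).
The ILS side grows by 1 + 0.0184×9/12 = 1.013800.
So the GBP growth factor = 1.0236991.
(1.0236991 − 1)/T = 0.031599, i.e. 3.16%.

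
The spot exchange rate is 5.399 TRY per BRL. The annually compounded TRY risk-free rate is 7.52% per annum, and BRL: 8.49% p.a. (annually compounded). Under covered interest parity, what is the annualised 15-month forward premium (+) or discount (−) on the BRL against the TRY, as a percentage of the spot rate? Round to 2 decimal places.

T = 15/12 years.
No-arbitrage forward: 5.399 × 1.0948675 / 1.1072282 = 5.338727 TRY/BRL.
(F − S)/S ÷ T = (5.338727 − 5.399)/5.399/(15/12) = -0.008931 → -0.89%.

-0.89%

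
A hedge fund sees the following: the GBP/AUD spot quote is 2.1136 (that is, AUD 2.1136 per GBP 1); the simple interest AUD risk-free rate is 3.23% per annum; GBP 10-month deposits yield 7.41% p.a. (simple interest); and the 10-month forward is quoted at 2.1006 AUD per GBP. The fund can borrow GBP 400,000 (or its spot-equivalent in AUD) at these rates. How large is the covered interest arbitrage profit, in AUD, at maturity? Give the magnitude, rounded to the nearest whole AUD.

AUD 23,928

T = 10/12 years.
Route A — deposit GBP, sell forward: 400,000 × 1.061750 × 2.1006 = AUD 892,124.82.
Route B — convert at spot, deposit AUD: 400,000 × 2.1136 × 1.02691667 = AUD 868,196.43.
The quoted forward overvalues GBP, so borrow AUD, buy GBP at spot, deposit the GBP at 7.41%, and sell the proceeds forward at 2.1006.
Arbitrage profit = |892,124.82 − 868,196.43| = AUD 23,928.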